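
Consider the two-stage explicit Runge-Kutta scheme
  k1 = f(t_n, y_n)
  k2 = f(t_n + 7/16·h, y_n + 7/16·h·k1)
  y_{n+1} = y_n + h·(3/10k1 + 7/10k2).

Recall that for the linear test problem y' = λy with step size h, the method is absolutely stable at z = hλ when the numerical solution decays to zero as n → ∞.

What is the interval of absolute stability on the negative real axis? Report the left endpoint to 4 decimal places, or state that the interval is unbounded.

z∈(-3.2653,0).

On y'=λy, z=hλ:
  k1=λy_n ⇒ h·k1=z·y_n;  k2=λ(1+7/16z)y_n ⇒ h·k2=z(1+7/16z)y_n
  y_{n+1}/y_n = 1 + 3/10z + 7/10z(1+7/16z) = 1 + z + 49/160z²
  Hence R(z) = 1 + z + 49/160z².

Find x<0 with |R(x)|<1.
x=-1.22: |R|=0.2358
R=1: x+49/160x²=0 ⇒ x=−160/49=-3.2653; min R=1−1/(4·49/160)=0.1837>−1
Confirm numerically:
  x=-3.094: |R|=0.83768 <1
  x=-2.797: |R|=0.59886 <1
  x=-2.088: |R|=0.24717 <1
  x=-1.855: |R|=0.19881 <1
  x=-3.789: |R|=1.60768 >1
  x=-3.453: |R|=1.19848 >1
Stable set (-3.2653, 0).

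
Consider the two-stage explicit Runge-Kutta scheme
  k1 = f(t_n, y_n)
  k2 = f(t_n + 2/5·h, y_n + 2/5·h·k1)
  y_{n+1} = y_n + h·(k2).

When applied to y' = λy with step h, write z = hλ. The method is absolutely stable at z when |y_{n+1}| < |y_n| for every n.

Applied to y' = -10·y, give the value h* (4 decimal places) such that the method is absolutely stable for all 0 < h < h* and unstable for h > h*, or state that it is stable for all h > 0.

(-2.5000,0); λ=-10 ⇒ h* = (5/2)/10 = 0.2500.

Set f=λy, z=hλ:
  k1=λy_n ⇒ h·k1=z·y_n;  k2=λ(1+2/5z)y_n ⇒ h·k2=z(1+2/5z)y_n
  y_{n+1}/y_n = 1 + z(1+2/5z) = 1 + z + 2/5z²
  R(z) = 1 + z + 2/5z².

Solve |R(x)|<1 on ℝ⁻.
x=-0.41: |R|=0.6572
R=1: x+2/5x²=0 ⇒ x=−5/2=-2.5000; min R=1−1/(4·2/5)=0.3750>−1
Confirm numerically:
  x=-2.341: |R|=0.85111 <1
  x=-2.088: |R|=0.65590 <1
  x=-2.079: |R|=0.64990 <1
  x=-2.856: |R|=1.40669 >1
  x=-2.786: |R|=1.31872 >1
Stable set (-2.5000, 0).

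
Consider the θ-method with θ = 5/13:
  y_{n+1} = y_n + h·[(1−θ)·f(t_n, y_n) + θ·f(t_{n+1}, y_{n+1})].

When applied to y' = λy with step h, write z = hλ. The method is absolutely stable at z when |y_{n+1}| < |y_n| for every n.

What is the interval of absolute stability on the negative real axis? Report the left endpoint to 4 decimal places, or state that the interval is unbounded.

(-8.6667, 0).

Test eqn y'=λy, z=hλ:
  y_{n+1} = y_n + z·[8/13·y_n + 5/13·y_{n+1}] ⇒ (1 − 5/13z)y_{n+1} = (1 + 8/13z)y_n
  ⇒ R(z) = (1 + 8/13z)/(1 − 5/13z).

Need |R(x)|<1, x<0.
x=-1.66: |R|=0.0131
R=−1: 1+8/13x = −1+5/13x ⇒ -3/13x=2 ⇒ x=2/(-3/13)=-8.6667
Confirm numerically:
  x=-8.613: |R|=0.99713 <1
  x=-8.584: |R|=0.99557 <1
  x=-5.933: |R|=0.80778 <1
  x=-5.019: |R|=0.71274 <1
  x=-9.250: |R|=1.02954 >1
  x=-8.798: |R|=1.00691 >1
  x=-8.777: |R|=1.00582 >1
Stable set (-8.6667, 0).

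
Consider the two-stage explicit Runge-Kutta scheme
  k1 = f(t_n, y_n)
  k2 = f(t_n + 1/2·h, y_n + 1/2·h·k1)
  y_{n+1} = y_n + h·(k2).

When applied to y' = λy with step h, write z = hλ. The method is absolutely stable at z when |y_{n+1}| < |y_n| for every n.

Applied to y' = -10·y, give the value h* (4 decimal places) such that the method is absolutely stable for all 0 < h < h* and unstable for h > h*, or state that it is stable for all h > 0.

(-2.0000,0); λ=-10 ⇒ h* = (2)/10 = 0.2000.

With y'=λy (z=hλ):
  k1=λy_n ⇒ h·k1=z·y_n;  k2=λ(1+1/2z)y_n ⇒ h·k2=z(1+1/2z)y_n
  y_{n+1}/y_n = 1 + z(1+1/2z) = 1 + z + 1/2z²
  ⇒ R(z) = 1 + z + 1/2z².

Find x<0 with |R(x)|<1.
x=-1.68: |R|=0.7312
R=1: x+1/2x²=0 ⇒ x=−2=-2.0000; min R=1−1/(4·1/2)=0.5000>−1
Confirm numerically:
  x=-1.812: |R|=0.82967 <1
  x=-1.770: |R|=0.79645 <1
  x=-1.486: |R|=0.61810 <1
  x=-2.315: |R|=1.36461 >1
  x=-2.271: |R|=1.30772 >1
Interval (-2.0000, 0).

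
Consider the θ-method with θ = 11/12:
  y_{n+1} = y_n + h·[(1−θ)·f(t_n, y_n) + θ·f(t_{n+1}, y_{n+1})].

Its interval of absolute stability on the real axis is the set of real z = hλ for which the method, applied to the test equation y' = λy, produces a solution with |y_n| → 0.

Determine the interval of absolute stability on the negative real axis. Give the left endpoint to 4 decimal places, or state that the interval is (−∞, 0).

interval (−∞, 0).

Test eqn y'=λy, z=hλ:
  y_{n+1} = y_n + z·[1/12·y_n + 11/12·y_{n+1}] ⇒ (1 − 11/12z)y_{n+1} = (1 + 1/12z)y_n
  R(z) = (1 + 1/12z)/(1 − 11/12z).

Need |R(x)|<1, x<0.
x=-1.07: |R|=0.4598
x=-2: |R|=0.2941
x=-10: |R|=0.0164
x=-100: |R|=0.0791
θ=11/12≥1/2 ⇒ |1+1/12x|<|1−11/12x| ∀x<0 ⇒ unbounded interval.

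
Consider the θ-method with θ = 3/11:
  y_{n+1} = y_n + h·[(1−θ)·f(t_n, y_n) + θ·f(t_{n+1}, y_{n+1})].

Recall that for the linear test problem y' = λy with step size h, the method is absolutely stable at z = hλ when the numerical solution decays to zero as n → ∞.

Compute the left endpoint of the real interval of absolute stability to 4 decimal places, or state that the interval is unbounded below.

On y'=λy, z=hλ:
  y_{n+1} = y_n + z·[8/11·y_n + 3/11·y_{n+1}] ⇒ (1 − 3/11z)y_{n+1} = (1 + 8/11z)y_n
  Hence R(z) = (1 + 8/11z)/(1 − 3/11z).

Need |R(x)|<1, x<0.
x=-0.61: |R|=0.4770
R=−1: 1+8/11x = −1+3/11x ⇒ -5/11x=2 ⇒ x=2/(-5/11)=-4.4000
Confirm numerically:
  x=-3.899: |R|=0.88963 <1
  x=-3.783: |R|=0.86196 <1
  x=-2.817: |R|=0.59308 <1
  x=-4.671: |R|=1.05417 >1
  x=-4.522: |R|=1.02483 >1
  x=-4.518: |R|=1.02403 >1
So |R|<1 on (-4.4000, 0).

z* = -4.4000.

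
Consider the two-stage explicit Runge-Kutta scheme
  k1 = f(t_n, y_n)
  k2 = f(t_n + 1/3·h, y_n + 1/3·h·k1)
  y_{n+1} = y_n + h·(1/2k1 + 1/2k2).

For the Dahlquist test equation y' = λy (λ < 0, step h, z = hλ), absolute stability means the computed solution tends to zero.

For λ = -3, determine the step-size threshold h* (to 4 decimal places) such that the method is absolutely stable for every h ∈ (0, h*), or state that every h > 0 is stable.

Set f=λy, z=hλ:
  k1=λy_n ⇒ h·k1=z·y_n;  k2=λ(1+1/3z)y_n ⇒ h·k2=z(1+1/3z)y_n
  y_{n+1}/y_n = 1 + 1/2z + 1/2z(1+1/3z) = 1 + z + 1/6z²
  Hence R(z) = 1 + z + 1/6z².

Need |R(x)|<1, x<0.
x=-1.48: |R|=0.1149
R=1: x+1/6x²=0 ⇒ x=−6=-6.0000; min R=1−1/(4·1/6)=-0.5000>−1
Confirm numerically:
  x=-5.637: |R|=0.65896 <1
  x=-5.556: |R|=0.58886 <1
  x=-4.077: |R|=0.30668 <1
  x=-6.412: |R|=1.44029 >1
  x=-6.131: |R|=1.13386 >1
  x=-6.089: |R|=1.09032 >1
So |R|<1 on (-6.0000, 0).

(-6.0000,0); λ=-3 ⇒ h* = (6)/3 = 2.0000.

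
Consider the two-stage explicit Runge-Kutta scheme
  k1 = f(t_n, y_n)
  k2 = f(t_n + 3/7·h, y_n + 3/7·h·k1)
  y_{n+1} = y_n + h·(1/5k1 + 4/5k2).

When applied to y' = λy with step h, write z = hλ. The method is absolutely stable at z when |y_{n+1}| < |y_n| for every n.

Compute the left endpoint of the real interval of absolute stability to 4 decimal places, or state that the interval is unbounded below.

With y'=λy (z=hλ):
  k1=λy_n ⇒ h·k1=z·y_n;  k2=λ(1+3/7z)y_n ⇒ h·k2=z(1+3/7z)y_n
  y_{n+1}/y_n = 1 + 1/5z + 4/5z(1+3/7z) = 1 + z + 12/35z²
  Hence R(z) = 1 + z + 12/35z².

Solve |R(x)|<1 on ℝ⁻.
x=-1.47: |R|=0.2709
R=1: x+12/35x²=0 ⇒ x=−35/12=-2.9167; min R=1−1/(4·12/35)=0.2708>−1
Confirm numerically:
  x=-2.686: |R|=0.78758 <1
  x=-2.028: |R|=0.38210 <1
  x=-1.463: |R|=0.27084 <1
  x=-3.263: |R|=1.38746 >1
  x=-3.037: |R|=1.12530 >1
  x=-3.036: |R|=1.12422 >1
Stable set (-2.9167, 0).

left endpoint -2.9167.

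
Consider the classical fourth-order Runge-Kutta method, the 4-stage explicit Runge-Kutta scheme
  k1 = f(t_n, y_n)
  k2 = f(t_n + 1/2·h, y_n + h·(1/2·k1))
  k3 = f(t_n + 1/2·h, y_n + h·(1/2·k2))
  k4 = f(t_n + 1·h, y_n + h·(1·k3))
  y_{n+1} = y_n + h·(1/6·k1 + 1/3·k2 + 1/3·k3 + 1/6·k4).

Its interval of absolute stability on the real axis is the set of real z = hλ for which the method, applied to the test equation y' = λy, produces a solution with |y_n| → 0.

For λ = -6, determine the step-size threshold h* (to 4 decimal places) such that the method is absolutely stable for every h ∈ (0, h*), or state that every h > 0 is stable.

(-2.7853,0); λ=-6 ⇒ h* = 0.4642.

On y'=λy, z=hλ:
  order 4, 4-stage ⇒ R(z)=1+z+z^2/2+z^3/6+z^4/24
  (e.g. R(-1.13)=0.33590, |R|=0.33590)

Need |R(x)|<1, x<0.
x=-1.13: |R|=0.3359
|R(-1.66)|=0.2718 |R(-1.47)|=0.2756 |R(-1.25)|=0.3075
Bisect:
  x_lo=-3.3411 |R|=2.2165  x_hi=-0.3091 |R|=0.7341
  mid=-1.82513 |R|=0.28948 →hi
  mid=-2.58313 |R|=0.73559 →hi
  mid=-2.96213 |R|=1.30103 →lo
  mid=-2.77263 |R|=0.98107 →hi
  mid=-2.86738 |R|=1.13097 →lo
  mid=-2.82000 |R|=1.05360 →lo
  mid=-2.79631 |R|=1.01674 →lo
  mid=-2.78447 |R|=0.99876 →hi
  ...
  [-2.78540,-2.78521] ⇒ x*=-2.7853
So |R|<1 on (-2.7853, 0).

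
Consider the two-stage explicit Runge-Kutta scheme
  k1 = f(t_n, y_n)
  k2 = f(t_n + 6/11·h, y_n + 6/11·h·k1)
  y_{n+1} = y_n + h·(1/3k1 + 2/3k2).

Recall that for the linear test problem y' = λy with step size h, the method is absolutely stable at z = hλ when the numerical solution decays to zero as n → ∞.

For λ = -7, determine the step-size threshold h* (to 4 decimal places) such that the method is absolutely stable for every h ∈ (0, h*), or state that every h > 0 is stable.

(-2.7500,0); λ=-7 ⇒ h* = (11/4)/7 = 0.3929.

On y'=λy, z=hλ:
  k1=λy_n ⇒ h·k1=z·y_n;  k2=λ(1+6/11z)y_n ⇒ h·k2=z(1+6/11z)y_n
  y_{n+1}/y_n = 1 + 1/3z + 2/3z(1+6/11z) = 1 + z + 4/11z²
  so R(z) = 1 + z + 4/11z².

Need |R(x)|<1, x<0.
x=-0.89: |R|=0.3980
R=1: x+4/11x²=0 ⇒ x=−11/4=-2.7500; min R=1−1/(4·4/11)=0.3125>−1
Confirm numerically:
  x=-2.683: |R|=0.93463 <1
  x=-1.455: |R|=0.31483 <1
  x=-1.337: |R|=0.31303 <1
  x=-1.323: |R|=0.31348 <1
  x=-3.313: |R|=1.67826 >1
  x=-2.937: |R|=1.19972 >1
Interval (-2.7500, 0).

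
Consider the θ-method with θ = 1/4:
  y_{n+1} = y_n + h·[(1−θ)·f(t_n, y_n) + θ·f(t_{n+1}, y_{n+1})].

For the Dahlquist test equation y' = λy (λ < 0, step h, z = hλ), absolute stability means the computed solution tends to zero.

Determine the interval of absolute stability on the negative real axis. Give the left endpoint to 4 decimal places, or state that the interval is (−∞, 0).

Test eqn y'=λy, z=hλ:
  y_{n+1} = y_n + z·[3/4·y_n + 1/4·y_{n+1}] ⇒ (1 − 1/4z)y_{n+1} = (1 + 3/4z)y_n
  ⇒ R(z) = (1 + 3/4z)/(1 − 1/4z).

Find x<0 with |R(x)|<1.
x=-1.75: |R|=0.2174
R=−1: 1+3/4x = −1+1/4x ⇒ -1/2x=2 ⇒ x=2/(-1/2)=-4.0000
Confirm numerically:
  x=-3.380: |R|=0.83198 <1
  x=-3.011: |R|=0.71787 <1
  x=-2.670: |R|=0.60120 <1
  x=-1.602: |R|=0.14388 <1
  x=-4.534: |R|=1.12515 >1
  x=-4.377: |R|=1.09001 >1
Interval (-4.0000, 0).

z∈(-4.0000,0).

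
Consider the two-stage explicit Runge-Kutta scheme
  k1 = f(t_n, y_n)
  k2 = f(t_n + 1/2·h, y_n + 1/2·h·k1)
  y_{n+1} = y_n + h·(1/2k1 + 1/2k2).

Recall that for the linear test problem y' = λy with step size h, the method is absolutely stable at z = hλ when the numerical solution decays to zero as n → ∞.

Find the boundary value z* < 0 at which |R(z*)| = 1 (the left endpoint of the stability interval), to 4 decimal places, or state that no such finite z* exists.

left endpoint -4.0000.

With y'=λy (z=hλ):
  k1=λy_n ⇒ h·k1=z·y_n;  k2=λ(1+1/2z)y_n ⇒ h·k2=z(1+1/2z)y_n
  y_{n+1}/y_n = 1 + 1/2z + 1/2z(1+1/2z) = 1 + z + 1/4z²
  R(z) = 1 + z + 1/4z².

Boundary: |R(x)|=1, x<0.
x=-1.45: |R|=0.0756
R=1: x+1/4x²=0 ⇒ x=−4=-4.0000; min R=1−1/(4·1/4)=0.0000>−1
Confirm numerically:
  x=-3.543: |R|=0.59521 <1
  x=-3.047: |R|=0.27405 <1
  x=-2.639: |R|=0.10208 <1
  x=-1.935: |R|=0.00106 <1
  x=-4.567: |R|=1.64737 >1
  x=-4.354: |R|=1.38533 >1
  x=-4.334: |R|=1.36189 >1
Interval (-4.0000, 0).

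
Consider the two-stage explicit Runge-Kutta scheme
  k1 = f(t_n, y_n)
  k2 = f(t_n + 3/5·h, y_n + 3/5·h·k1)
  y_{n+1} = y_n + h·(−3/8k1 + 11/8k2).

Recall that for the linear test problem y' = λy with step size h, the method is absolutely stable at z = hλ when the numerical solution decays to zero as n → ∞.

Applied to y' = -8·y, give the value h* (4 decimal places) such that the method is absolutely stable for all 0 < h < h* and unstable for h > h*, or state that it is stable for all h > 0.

Test eqn y'=λy, z=hλ:
  k1=λy_n ⇒ h·k1=z·y_n;  k2=λ(1+3/5z)y_n ⇒ h·k2=z(1+3/5z)y_n
  y_{n+1}/y_n = 1 − 3/8z + 11/8z(1+3/5z) = 1 + z + 33/40z²
  ⇒ R(z) = 1 + z + 33/40z².

Find x<0 with |R(x)|<1.
x=-0.56: |R|=0.6987
R=1: x+33/40x²=0 ⇒ x=−40/33=-1.2121; min R=1−1/(4·33/40)=0.6970>−1
Confirm numerically:
  x=-1.028: |R|=0.84385 <1
  x=-0.824: |R|=0.73616 <1
  x=-0.694: |R|=0.70335 <1
  x=-0.586: |R|=0.69730 <1
  x=-1.705: |R|=1.69330 >1
  x=-1.436: |R|=1.26523 >1
Interval (-1.2121, 0).

(-1.2121,0); λ=-8 ⇒ h* = (40/33)/8 = 0.1515.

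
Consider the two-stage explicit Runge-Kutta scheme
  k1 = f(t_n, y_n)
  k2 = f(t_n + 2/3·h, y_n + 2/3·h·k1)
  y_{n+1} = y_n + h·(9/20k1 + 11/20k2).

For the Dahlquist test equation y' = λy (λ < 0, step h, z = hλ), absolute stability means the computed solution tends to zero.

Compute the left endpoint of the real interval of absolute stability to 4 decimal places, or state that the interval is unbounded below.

With y'=λy (z=hλ):
  k1=λy_n ⇒ h·k1=z·y_n;  k2=λ(1+2/3z)y_n ⇒ h·k2=z(1+2/3z)y_n
  y_{n+1}/y_n = 1 + 9/20z + 11/20z(1+2/3z) = 1 + z + 11/30z²
  R(z) = 1 + z + 11/30z².

Solve |R(x)|<1 on ℝ⁻.
x=-1.77: |R|=0.3787
R=1: x+11/30x²=0 ⇒ x=−30/11=-2.7273; min R=1−1/(4·11/30)=0.3182>−1
Confirm numerically:
  x=-2.329: |R|=0.65989 <1
  x=-2.271: |R|=0.62006 <1
  x=-1.649: |R|=0.34804 <1
  x=-1.497: |R|=0.32470 <1
  x=-3.195: |R|=1.54794 >1
  x=-3.102: |R|=1.42621 >1
Interval (-2.7273, 0).

z* = -2.7273.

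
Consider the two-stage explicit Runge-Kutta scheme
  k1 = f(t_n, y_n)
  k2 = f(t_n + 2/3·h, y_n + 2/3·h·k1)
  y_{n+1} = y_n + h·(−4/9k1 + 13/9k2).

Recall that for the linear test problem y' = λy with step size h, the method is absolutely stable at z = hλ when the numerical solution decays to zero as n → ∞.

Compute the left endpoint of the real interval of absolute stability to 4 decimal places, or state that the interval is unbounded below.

left endpoint -1.0385.

Test eqn y'=λy, z=hλ:
  k1=λy_n ⇒ h·k1=z·y_n;  k2=λ(1+2/3z)y_n ⇒ h·k2=z(1+2/3z)y_n
  y_{n+1}/y_n = 1 − 4/9z + 13/9z(1+2/3z) = 1 + z + 26/27z²
  so R(z) = 1 + z + 26/27z².

Solve |R(x)|<1 on ℝ⁻.
x=-0.52: |R|=0.7404
R=1: x+26/27x²=0 ⇒ x=−27/26=-1.0385; min R=1−1/(4·26/27)=0.7404>−1
Confirm numerically:
  x=-0.870: |R|=0.85887 <1
  x=-0.816: |R|=0.82519 <1
  x=-0.550: |R|=0.74130 <1
  x=-0.425: |R|=0.74894 <1
  x=-1.622: |R|=1.91144 >1
  x=-1.583: |R|=1.83008 >1
So |R|<1 on (-1.0385, 0).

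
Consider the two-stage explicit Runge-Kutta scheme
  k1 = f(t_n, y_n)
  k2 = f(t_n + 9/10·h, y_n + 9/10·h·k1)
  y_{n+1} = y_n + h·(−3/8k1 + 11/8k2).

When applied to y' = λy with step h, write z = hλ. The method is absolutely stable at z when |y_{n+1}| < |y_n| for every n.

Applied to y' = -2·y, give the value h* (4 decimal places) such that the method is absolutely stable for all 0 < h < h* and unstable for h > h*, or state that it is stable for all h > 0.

Set f=λy, z=hλ:
  k1=λy_n ⇒ h·k1=z·y_n;  k2=λ(1+9/10z)y_n ⇒ h·k2=z(1+9/10z)y_n
  y_{n+1}/y_n = 1 − 3/8z + 11/8z(1+9/10z) = 1 + z + 99/80z²
  Hence R(z) = 1 + z + 99/80z².

Need |R(x)|<1, x<0.
x=-1.44: |R|=2.1261
R=1: x+99/80x²=0 ⇒ x=−80/99=-0.8081; min R=1−1/(4·99/80)=0.7980>−1
Confirm numerically:
  x=-0.756: |R|=0.95128 <1
  x=-0.739: |R|=0.93682 <1
  x=-0.464: |R|=0.80243 <1
  x=-0.460: |R|=0.80185 <1
  x=-1.135: |R|=1.45918 >1
  x=-1.102: |R|=1.40082 >1
  x=-1.092: |R|=1.38367 >1
Interval (-0.8081, 0).

(-0.8081,0); λ=-2 ⇒ h* = (80/99)/2 = 0.4040.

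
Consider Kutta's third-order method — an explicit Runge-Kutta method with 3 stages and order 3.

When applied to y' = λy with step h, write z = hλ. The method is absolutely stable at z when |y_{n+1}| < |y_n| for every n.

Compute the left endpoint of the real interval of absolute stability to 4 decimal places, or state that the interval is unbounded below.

Set f=λy, z=hλ:
  order 3, 3-stage ⇒ R(z)=1+z+z^2/2+z^3/6
  (e.g. R(-0.86)=0.40379, |R|=0.40379)

Boundary: |R(x)|=1, x<0.
x=-0.86: |R|=0.4038
|R(-2.91)|=1.7830 |R(-1.6)|=0.0027 |R(-1.58)|=0.0108
Bisect:
  x_lo=-2.8501 |R|=1.6472  x_hi=-0.3078 |R|=0.7347
  mid=-1.57898 |R|=0.01150 →hi
  mid=-2.21455 |R|=0.57255 →hi
  mid=-2.53234 |R|=1.03251 →lo
  mid=-2.37345 |R|=0.78519 →hi
  mid=-2.45289 |R|=0.90426 →hi
  mid=-2.49262 |R|=0.96721 →hi
  mid=-2.51248 |R|=0.99956 →hi
  mid=-2.52241 |R|=1.01596 →lo
  mid=-2.51744 |R|=1.00774 →lo
  ...
  [-2.51279,-2.51263] ⇒ x*=-2.5127
Interval (-2.5127, 0).

z* = -2.5127.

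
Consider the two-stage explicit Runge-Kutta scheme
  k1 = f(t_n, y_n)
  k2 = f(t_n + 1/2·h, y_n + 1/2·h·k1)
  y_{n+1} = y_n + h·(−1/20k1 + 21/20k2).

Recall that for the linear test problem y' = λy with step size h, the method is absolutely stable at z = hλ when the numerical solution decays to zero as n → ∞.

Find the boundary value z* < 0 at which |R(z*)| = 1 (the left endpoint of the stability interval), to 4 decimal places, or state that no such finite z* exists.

left endpoint -1.9048.

With y'=λy (z=hλ):
  k1=λy_n ⇒ h·k1=z·y_n;  k2=λ(1+1/2z)y_n ⇒ h·k2=z(1+1/2z)y_n
  y_{n+1}/y_n = 1 − 1/20z + 21/20z(1+1/2z) = 1 + z + 21/40z²
  ⇒ R(z) = 1 + z + 21/40z².

Boundary: |R(x)|=1, x<0.
x=-1.5: |R|=0.6813
R=1: x+21/40x²=0 ⇒ x=−40/21=-1.9048; min R=1−1/(4·21/40)=0.5238>−1
Confirm numerically:
  x=-1.420: |R|=0.63861 <1
  x=-1.041: |R|=0.52793 <1
  x=-0.976: |R|=0.52410 <1
  x=-2.272: |R|=1.43804 >1
  x=-2.186: |R|=1.32276 >1
  x=-2.047: |R|=1.15286 >1
Stable set (-1.9048, 0).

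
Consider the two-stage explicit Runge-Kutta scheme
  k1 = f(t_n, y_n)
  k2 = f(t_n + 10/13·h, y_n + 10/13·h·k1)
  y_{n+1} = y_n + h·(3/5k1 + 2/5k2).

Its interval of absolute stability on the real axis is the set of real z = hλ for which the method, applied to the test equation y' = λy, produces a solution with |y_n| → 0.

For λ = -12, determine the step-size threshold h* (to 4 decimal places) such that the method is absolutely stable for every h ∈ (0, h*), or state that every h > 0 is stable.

On y'=λy, z=hλ:
  k1=λy_n ⇒ h·k1=z·y_n;  k2=λ(1+10/13z)y_n ⇒ h·k2=z(1+10/13z)y_n
  y_{n+1}/y_n = 1 + 3/5z + 2/5z(1+10/13z) = 1 + z + 4/13z²
  ⇒ R(z) = 1 + z + 4/13z².

Boundary: |R(x)|=1, x<0.
x=-1.7: |R|=0.1892
R=1: x+4/13x²=0 ⇒ x=−13/4=-3.2500; min R=1−1/(4·4/13)=0.1875>−1
Confirm numerically:
  x=-1.881: |R|=0.20766 <1
  x=-1.669: |R|=0.18810 <1
  x=-1.535: |R|=0.18999 <1
  x=-3.774: |R|=1.60848 >1
  x=-3.668: |R|=1.47176 >1
  x=-3.425: |R|=1.18442 >1
So |R|<1 on (-3.2500, 0).

(-3.2500,0); λ=-12 ⇒ h* = (13/4)/12 = 0.2708.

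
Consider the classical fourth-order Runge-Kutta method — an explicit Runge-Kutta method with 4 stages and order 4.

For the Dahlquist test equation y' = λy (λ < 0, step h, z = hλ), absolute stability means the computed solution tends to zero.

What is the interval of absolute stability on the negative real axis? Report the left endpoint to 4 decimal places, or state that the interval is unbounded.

(-2.7853, 0).

On y'=λy, z=hλ:
  order 4, 4-stage ⇒ R(z)=1+z+z^2/2+z^3/6+z^4/24
  (e.g. R(-0.33)=0.71895, |R|=0.71895)

Find x<0 with |R(x)|<1.
x=-0.33: |R|=0.7190
|R(-2.85)|=1.1020 |R(-2.23)|=0.4386 |R(-0.77)|=0.4650
Bisect:
  x_lo=-3.6680 |R|=3.3766  x_hi=-0.2311 |R|=0.7936
  mid=-1.94959 |R|=0.31778 →hi
  mid=-2.80881 |R|=1.03604 →lo
  mid=-2.37920 |R|=0.54158 →hi
  mid=-2.59401 |R|=0.74788 →hi
  mid=-2.70141 |R|=0.88072 →hi
  mid=-2.75511 |R|=0.95544 →hi
  mid=-2.78196 |R|=0.99499 →hi
  mid=-2.79539 |R|=1.01532 →lo
  mid=-2.78867 |R|=1.00511 →lo
  ...
  [-2.78532,-2.78511] ⇒ x*=-2.7853
So |R|<1 on (-2.7853, 0).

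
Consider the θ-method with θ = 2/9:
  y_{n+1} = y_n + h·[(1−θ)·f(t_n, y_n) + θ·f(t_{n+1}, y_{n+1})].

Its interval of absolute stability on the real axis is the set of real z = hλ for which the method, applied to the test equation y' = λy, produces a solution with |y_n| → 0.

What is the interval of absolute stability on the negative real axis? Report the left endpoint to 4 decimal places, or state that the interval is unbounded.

(-3.6000, 0).

Set f=λy, z=hλ:
  y_{n+1} = y_n + z·[7/9·y_n + 2/9·y_{n+1}] ⇒ (1 − 2/9z)y_{n+1} = (1 + 7/9z)y_n
  R(z) = (1 + 7/9z)/(1 − 2/9z).

Find x<0 with |R(x)|<1.
x=-1.47: |R|=0.1080
R=−1: 1+7/9x = −1+2/9x ⇒ -5/9x=2 ⇒ x=2/(-5/9)=-3.6000
Confirm numerically:
  x=-3.409: |R|=0.93963 <1
  x=-2.693: |R|=0.68476 <1
  x=-1.786: |R|=0.27856 <1
  x=-4.068: |R|=1.13655 >1
  x=-3.693: |R|=1.02838 >1
Interval (-3.6000, 0).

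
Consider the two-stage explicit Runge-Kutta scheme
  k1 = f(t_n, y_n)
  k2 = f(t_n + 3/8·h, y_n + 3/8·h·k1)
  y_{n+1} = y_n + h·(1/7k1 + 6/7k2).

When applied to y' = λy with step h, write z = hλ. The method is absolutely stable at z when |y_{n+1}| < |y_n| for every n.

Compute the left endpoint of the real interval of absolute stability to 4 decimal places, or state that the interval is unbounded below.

Set f=λy, z=hλ:
  k1=λy_n ⇒ h·k1=z·y_n;  k2=λ(1+3/8z)y_n ⇒ h·k2=z(1+3/8z)y_n
  y_{n+1}/y_n = 1 + 1/7z + 6/7z(1+3/8z) = 1 + z + 9/28z²
  so R(z) = 1 + z + 9/28z².

Boundary: |R(x)|=1, x<0.
x=-0.36: |R|=0.6817
R=1: x+9/28x²=0 ⇒ x=−28/9=-3.1111; min R=1−1/(4·9/28)=0.2222>−1
Confirm numerically:
  x=-2.562: |R|=0.54781 <1
  x=-2.555: |R|=0.54329 <1
  x=-2.397: |R|=0.44980 <1
  x=-3.586: |R|=1.54738 >1
  x=-3.480: |R|=1.41263 >1
So |R|<1 on (-3.1111, 0).

left endpoint -3.1111.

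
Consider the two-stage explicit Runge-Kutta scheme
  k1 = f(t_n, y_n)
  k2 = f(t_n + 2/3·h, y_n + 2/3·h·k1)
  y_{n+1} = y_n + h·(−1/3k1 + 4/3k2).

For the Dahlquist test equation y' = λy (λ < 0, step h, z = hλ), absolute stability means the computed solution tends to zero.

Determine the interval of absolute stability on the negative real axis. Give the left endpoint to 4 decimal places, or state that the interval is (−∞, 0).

On y'=λy, z=hλ:
  k1=λy_n ⇒ h·k1=z·y_n;  k2=λ(1+2/3z)y_n ⇒ h·k2=z(1+2/3z)y_n
  y_{n+1}/y_n = 1 − 1/3z + 4/3z(1+2/3z) = 1 + z + 8/9z²
  ⇒ R(z) = 1 + z + 8/9z².

Solve |R(x)|<1 on ℝ⁻.
x=-1.73: |R|=1.9304
R=1: x+8/9x²=0 ⇒ x=−9/8=-1.1250; min R=1−1/(4·8/9)=0.7188>−1
Confirm numerically:
  x=-1.000: |R|=0.88889 <1
  x=-0.791: |R|=0.76516 <1
  x=-0.701: |R|=0.73580 <1
  x=-0.571: |R|=0.71881 <1
  x=-1.626: |R|=1.72411 >1
  x=-1.382: |R|=1.31571 >1
  x=-1.313: |R|=1.21942 >1
Interval (-1.1250, 0).

z∈(-1.1250,0).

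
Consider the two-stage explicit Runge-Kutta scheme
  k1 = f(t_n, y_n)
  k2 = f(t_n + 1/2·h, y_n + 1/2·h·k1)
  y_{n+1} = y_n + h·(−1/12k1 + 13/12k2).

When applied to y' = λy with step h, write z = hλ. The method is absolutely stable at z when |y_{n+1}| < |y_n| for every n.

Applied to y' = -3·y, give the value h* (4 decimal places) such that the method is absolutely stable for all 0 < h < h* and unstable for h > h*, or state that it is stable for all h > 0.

Set f=λy, z=hλ:
  k1=λy_n ⇒ h·k1=z·y_n;  k2=λ(1+1/2z)y_n ⇒ h·k2=z(1+1/2z)y_n
  y_{n+1}/y_n = 1 − 1/12z + 13/12z(1+1/2z) = 1 + z + 13/24z²
  Hence R(z) = 1 + z + 13/24z².

Need |R(x)|<1, x<0.
x=-0.63: |R|=0.5850
R=1: x+13/24x²=0 ⇒ x=−24/13=-1.8462; min R=1−1/(4·13/24)=0.5385>−1
Confirm numerically:
  x=-1.742: |R|=0.90172 <1
  x=-1.587: |R|=0.77722 <1
  x=-1.111: |R|=0.55759 <1
  x=-2.291: |R|=1.55204 >1
  x=-2.159: |R|=1.36586 >1
  x=-2.138: |R|=1.33798 >1
Interval (-1.8462, 0).

(-1.8462,0); λ=-3 ⇒ h* = (24/13)/3 = 0.6154.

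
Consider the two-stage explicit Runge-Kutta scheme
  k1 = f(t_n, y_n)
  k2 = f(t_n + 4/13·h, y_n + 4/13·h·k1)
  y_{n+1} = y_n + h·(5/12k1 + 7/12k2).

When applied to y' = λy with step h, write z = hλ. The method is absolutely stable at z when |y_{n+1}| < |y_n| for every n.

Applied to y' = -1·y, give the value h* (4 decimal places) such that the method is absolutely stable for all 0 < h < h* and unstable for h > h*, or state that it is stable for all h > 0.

Set f=λy, z=hλ:
  k1=λy_n ⇒ h·k1=z·y_n;  k2=λ(1+4/13z)y_n ⇒ h·k2=z(1+4/13z)y_n
  y_{n+1}/y_n = 1 + 5/12z + 7/12z(1+4/13z) = 1 + z + 7/39z²
  so R(z) = 1 + z + 7/39z².

Boundary: |R(x)|=1, x<0.
x=-0.5: |R|=0.5449
R=1: x+7/39x²=0 ⇒ x=−39/7=-5.5714; min R=1−1/(4·7/39)=-0.3929>−1
Confirm numerically:
  x=-4.975: |R|=0.46742 <1
  x=-4.540: |R|=0.15952 <1
  x=-2.518: |R|=0.37999 <1
  x=-5.996: |R|=1.45693 >1
  x=-5.877: |R|=1.32233 >1
  x=-5.610: |R|=1.03884 >1
Interval (-5.5714, 0).

(-5.5714,0); λ=-1 ⇒ h* = (39/7)/1 = 5.5714.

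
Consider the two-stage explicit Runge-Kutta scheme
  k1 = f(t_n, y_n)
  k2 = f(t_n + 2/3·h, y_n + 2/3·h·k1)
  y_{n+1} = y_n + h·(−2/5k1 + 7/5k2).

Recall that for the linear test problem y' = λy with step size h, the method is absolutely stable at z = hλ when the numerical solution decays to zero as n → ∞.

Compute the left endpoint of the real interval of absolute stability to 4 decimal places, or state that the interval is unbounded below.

z* = -1.0714.

Set f=λy, z=hλ:
  k1=λy_n ⇒ h·k1=z·y_n;  k2=λ(1+2/3z)y_n ⇒ h·k2=z(1+2/3z)y_n
  y_{n+1}/y_n = 1 − 2/5z + 7/5z(1+2/3z) = 1 + z + 14/15z²
  so R(z) = 1 + z + 14/15z².

Need |R(x)|<1, x<0.
x=-1.66: |R|=1.9119
R=1: x+14/15x²=0 ⇒ x=−15/14=-1.0714; min R=1−1/(4·14/15)=0.7321>−1
Confirm numerically:
  x=-0.798: |R|=0.79635 <1
  x=-0.791: |R|=0.79297 <1
  x=-0.598: |R|=0.73576 <1
  x=-1.621: |R|=1.83146 >1
  x=-1.441: |R|=1.49705 >1
So |R|<1 on (-1.0714, 0).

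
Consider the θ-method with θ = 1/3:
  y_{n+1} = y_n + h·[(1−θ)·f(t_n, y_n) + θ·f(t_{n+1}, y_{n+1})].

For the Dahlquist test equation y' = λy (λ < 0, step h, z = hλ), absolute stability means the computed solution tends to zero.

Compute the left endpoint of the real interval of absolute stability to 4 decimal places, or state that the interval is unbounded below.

Set f=λy, z=hλ:
  y_{n+1} = y_n + z·[2/3·y_n + 1/3·y_{n+1}] ⇒ (1 − 1/3z)y_{n+1} = (1 + 2/3z)y_n
  Hence R(z) = (1 + 2/3z)/(1 − 1/3z).

Find x<0 with |R(x)|<1.
x=-0.37: |R|=0.6706
R=−1: 1+2/3x = −1+1/3x ⇒ -1/3x=2 ⇒ x=2/(-1/3)=-6.0000
Confirm numerically:
  x=-4.249: |R|=0.75845 <1
  x=-3.676: |R|=0.65189 <1
  x=-3.404: |R|=0.59463 <1
  x=-6.431: |R|=1.04570 >1
  x=-6.421: |R|=1.04469 >1
  x=-6.362: |R|=1.03867 >1
So |R|<1 on (-6.0000, 0).

left endpoint -6.0000.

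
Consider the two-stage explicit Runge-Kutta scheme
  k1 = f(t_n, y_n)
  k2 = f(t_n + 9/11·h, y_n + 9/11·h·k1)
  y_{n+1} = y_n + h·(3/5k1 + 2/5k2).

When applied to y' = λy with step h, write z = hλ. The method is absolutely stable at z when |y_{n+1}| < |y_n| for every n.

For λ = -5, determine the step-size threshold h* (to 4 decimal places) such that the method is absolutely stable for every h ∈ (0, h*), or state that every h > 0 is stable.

(-3.0556,0); λ=-5 ⇒ h* = (55/18)/5 = 0.6111.

With y'=λy (z=hλ):
  k1=λy_n ⇒ h·k1=z·y_n;  k2=λ(1+9/11z)y_n ⇒ h·k2=z(1+9/11z)y_n
  y_{n+1}/y_n = 1 + 3/5z + 2/5z(1+9/11z) = 1 + z + 18/55z²
  so R(z) = 1 + z + 18/55z².

Boundary: |R(x)|=1, x<0.
x=-0.47: |R|=0.6023
R=1: x+18/55x²=0 ⇒ x=−55/18=-3.0556; min R=1−1/(4·18/55)=0.2361>−1
Confirm numerically:
  x=-2.644: |R|=0.64388 <1
  x=-2.622: |R|=0.62796 <1
  x=-2.280: |R|=0.42129 <1
  x=-3.356: |R|=1.32999 >1
  x=-3.107: |R|=1.05231 >1
So |R|<1 on (-3.0556, 0).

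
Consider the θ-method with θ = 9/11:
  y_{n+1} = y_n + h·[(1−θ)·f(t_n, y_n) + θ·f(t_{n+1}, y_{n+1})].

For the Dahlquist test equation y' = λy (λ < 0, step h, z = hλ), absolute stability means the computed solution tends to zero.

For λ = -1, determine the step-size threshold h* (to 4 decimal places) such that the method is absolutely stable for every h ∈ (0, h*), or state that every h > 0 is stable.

interval (−∞, 0). Any h>0 works for λ=-1.

With y'=λy (z=hλ):
  y_{n+1} = y_n + z·[2/11·y_n + 9/11·y_{n+1}] ⇒ (1 − 9/11z)y_{n+1} = (1 + 2/11z)y_n
  R(z) = (1 + 2/11z)/(1 − 9/11z).

Boundary: |R(x)|=1, x<0.
x=-0.68: |R|=0.5631
x=-2: |R|=0.2414
x=-10: |R|=0.0891
x=-100: |R|=0.2075
θ=9/11≥1/2 ⇒ |1+2/11x|<|1−9/11x| ∀x<0 ⇒ interval (−∞,0).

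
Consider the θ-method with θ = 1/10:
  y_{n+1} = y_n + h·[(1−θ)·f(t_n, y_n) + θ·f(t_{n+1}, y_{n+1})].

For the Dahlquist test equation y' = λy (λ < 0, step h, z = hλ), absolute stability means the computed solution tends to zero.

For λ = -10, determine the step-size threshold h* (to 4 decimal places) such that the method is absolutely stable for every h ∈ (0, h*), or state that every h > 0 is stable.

(-2.5000,0); λ=-10 ⇒ h* = (5/2)/10 = 0.2500.

On y'=λy, z=hλ:
  y_{n+1} = y_n + z·[9/10·y_n + 1/10·y_{n+1}] ⇒ (1 − 1/10z)y_{n+1} = (1 + 9/10z)y_n
  Hence R(z) = (1 + 9/10z)/(1 − 1/10z).

Find x<0 with |R(x)|<1.
x=-0.34: |R|=0.6712
R=−1: 1+9/10x = −1+1/10x ⇒ -4/5x=2 ⇒ x=2/(-4/5)=-2.5000
Confirm numerically:
  x=-1.470: |R|=0.28160 <1
  x=-1.282: |R|=0.13632 <1
  x=-1.172: |R|=0.04905 <1
  x=-1.013: |R|=0.08018 <1
  x=-2.816: |R|=1.19725 >1
  x=-2.624: |R|=1.07858 >1
  x=-2.586: |R|=1.05466 >1
Stable set (-2.5000, 0).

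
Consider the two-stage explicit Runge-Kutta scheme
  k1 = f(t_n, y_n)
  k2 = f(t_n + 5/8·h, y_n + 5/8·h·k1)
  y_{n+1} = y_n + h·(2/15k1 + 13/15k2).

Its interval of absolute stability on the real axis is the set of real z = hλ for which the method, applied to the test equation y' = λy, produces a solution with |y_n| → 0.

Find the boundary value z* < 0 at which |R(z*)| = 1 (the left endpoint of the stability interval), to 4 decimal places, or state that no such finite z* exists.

left endpoint -1.8462.

On y'=λy, z=hλ:
  k1=λy_n ⇒ h·k1=z·y_n;  k2=λ(1+5/8z)y_n ⇒ h·k2=z(1+5/8z)y_n
  y_{n+1}/y_n = 1 + 2/15z + 13/15z(1+5/8z) = 1 + z + 13/24z²
  ⇒ R(z) = 1 + z + 13/24z².

Need |R(x)|<1, x<0.
x=-0.48: |R|=0.6448
R=1: x+13/24x²=0 ⇒ x=−24/13=-1.8462; min R=1−1/(4·13/24)=0.5385>−1
Confirm numerically:
  x=-1.407: |R|=0.66531 <1
  x=-1.278: |R|=0.60670 <1
  x=-1.104: |R|=0.55619 <1
  x=-1.058: |R|=0.54832 <1
  x=-2.306: |R|=1.57439 >1
  x=-2.276: |R|=1.52993 >1
Interval (-1.8462, 0).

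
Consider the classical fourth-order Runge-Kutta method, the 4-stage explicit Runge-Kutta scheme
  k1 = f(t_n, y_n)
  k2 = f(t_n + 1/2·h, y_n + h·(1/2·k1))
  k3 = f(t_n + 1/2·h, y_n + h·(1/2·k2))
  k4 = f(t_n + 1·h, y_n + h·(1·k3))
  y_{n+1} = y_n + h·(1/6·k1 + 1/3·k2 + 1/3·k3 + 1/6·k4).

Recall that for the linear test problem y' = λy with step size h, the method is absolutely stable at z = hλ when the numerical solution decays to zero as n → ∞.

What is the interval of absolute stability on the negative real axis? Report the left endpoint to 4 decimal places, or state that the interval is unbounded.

With y'=λy (z=hλ):
  order 4, 4-stage ⇒ R(z)=1+z+z^2/2+z^3/6+z^4/24
  (e.g. R(-0.36)=0.69772, |R|=0.69772)

Boundary: |R(x)|=1, x<0.
x=-0.36: |R|=0.6977
|R(-2.76)|=0.9625 |R(-2.71)|=0.8923 |R(-2.07)|=0.3592
Bisect:
  x_lo=-3.1537 |R|=1.7132  x_hi=-0.0898 |R|=0.9141
  mid=-1.62177 |R|=0.27062 →hi
  mid=-2.38774 |R|=0.54841 →hi
  mid=-2.77073 |R|=0.97826 →hi
  mid=-2.96222 |R|=1.30121 →lo
  mid=-2.86648 |R|=1.12946 →lo
  mid=-2.81860 |R|=1.05139 →lo
  mid=-2.79467 |R|=1.01422 →lo
  mid=-2.78270 |R|=0.99609 →hi
  mid=-2.78868 |R|=1.00512 →lo
  mid=-2.78569 |R|=1.00060 →lo
  ...
  [-2.78532,-2.78513] ⇒ x*=-2.7853
Stable set (-2.7853, 0).

(-2.7853, 0).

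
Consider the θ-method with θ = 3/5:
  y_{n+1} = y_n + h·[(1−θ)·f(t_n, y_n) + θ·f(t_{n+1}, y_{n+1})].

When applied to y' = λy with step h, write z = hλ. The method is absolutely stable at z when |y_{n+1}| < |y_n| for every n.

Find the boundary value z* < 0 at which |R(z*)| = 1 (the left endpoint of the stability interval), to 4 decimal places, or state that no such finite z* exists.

(−∞, 0) — no finite endpoint.

Set f=λy, z=hλ:
  y_{n+1} = y_n + z·[2/5·y_n + 3/5·y_{n+1}] ⇒ (1 − 3/5z)y_{n+1} = (1 + 2/5z)y_n
  Hence R(z) = (1 + 2/5z)/(1 − 3/5z).

Find x<0 with |R(x)|<1.
x=-0.59: |R|=0.5643
x=-2: |R|=0.0909
x=-10: |R|=0.4286
x=-100: |R|=0.6393
θ=3/5≥1/2 ⇒ |1+2/5x|<|1−3/5x| ∀x<0 ⇒ stable on all of ℝ⁻.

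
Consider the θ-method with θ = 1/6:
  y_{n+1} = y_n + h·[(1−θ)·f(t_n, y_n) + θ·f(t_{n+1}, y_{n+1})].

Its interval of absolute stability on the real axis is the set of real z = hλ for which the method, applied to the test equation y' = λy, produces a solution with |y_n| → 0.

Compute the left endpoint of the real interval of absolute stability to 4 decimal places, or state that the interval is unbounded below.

Test eqn y'=λy, z=hλ:
  y_{n+1} = y_n + z·[5/6·y_n + 1/6·y_{n+1}] ⇒ (1 − 1/6z)y_{n+1} = (1 + 5/6z)y_n
  ⇒ R(z) = (1 + 5/6z)/(1 − 1/6z).

Solve |R(x)|<1 on ℝ⁻.
x=-0.81: |R|=0.2863
R=−1: 1+5/6x = −1+1/6x ⇒ -2/3x=2 ⇒ x=2/(-2/3)=-3.0000
Confirm numerically:
  x=-2.692: |R|=0.85826 <1
  x=-2.439: |R|=0.73409 <1
  x=-1.886: |R|=0.43495 <1
  x=-1.592: |R|=0.25817 <1
  x=-3.421: |R|=1.17875 >1
  x=-3.348: |R|=1.14891 >1
Interval (-3.0000, 0).

left endpoint -3.0000.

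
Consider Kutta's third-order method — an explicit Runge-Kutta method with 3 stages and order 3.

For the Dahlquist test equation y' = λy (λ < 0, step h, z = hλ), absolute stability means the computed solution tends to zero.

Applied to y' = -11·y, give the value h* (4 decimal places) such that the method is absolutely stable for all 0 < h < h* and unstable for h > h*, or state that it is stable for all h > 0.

(-2.5127,0); λ=-11 ⇒ h* = 0.2284.

Test eqn y'=λy, z=hλ:
  order 3, 3-stage ⇒ R(z)=1+z+z^2/2+z^3/6
  (e.g. R(-0.31)=0.73308, |R|=0.73308)

Boundary: |R(x)|=1, x<0.
x=-0.31: |R|=0.7331
|R(-1.96)|=0.2941 |R(-1.76)|=0.1198 |R(-0.82)|=0.4243
Bisect:
  x_lo=-3.1258 |R|=2.3307  x_hi=-0.2651 |R|=0.7669
  mid=-1.69548 |R|=0.07047 →hi
  mid=-2.41065 |R|=0.83985 →hi
  mid=-2.76824 |R|=1.47224 →lo
  mid=-2.58945 |R|=1.13064 →lo
  mid=-2.50005 |R|=0.97925 →hi
  mid=-2.54475 |R|=1.05340 →lo
  mid=-2.52240 |R|=1.01594 →lo
  ...
  [-2.51280,-2.51262] ⇒ x*=-2.5127
So |R|<1 on (-2.5127, 0).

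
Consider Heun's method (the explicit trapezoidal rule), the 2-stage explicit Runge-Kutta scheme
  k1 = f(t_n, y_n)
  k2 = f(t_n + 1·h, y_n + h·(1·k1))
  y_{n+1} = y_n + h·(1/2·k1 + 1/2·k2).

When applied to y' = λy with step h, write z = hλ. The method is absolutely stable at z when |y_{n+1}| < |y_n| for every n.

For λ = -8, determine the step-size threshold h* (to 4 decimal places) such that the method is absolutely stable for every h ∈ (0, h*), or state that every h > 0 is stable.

Set f=λy, z=hλ:
  order 2, 2-stage ⇒ R(z)=1+z+z^2/2
  (e.g. R(-1.26)=0.53380, |R|=0.53380)

Need |R(x)|<1, x<0.
x=-1.26: |R|=0.5338
|R(-0.97)|=0.5005 |R(-0.79)|=0.5221 |R(-0.62)|=0.5722
Bisect:
  x_lo=-2.5656 |R|=1.7255  x_hi=-0.0803 |R|=0.9230
  mid=-1.32292 |R|=0.55214 →hi
  mid=-1.94425 |R|=0.94581 →hi
  mid=-2.25492 |R|=1.28741 →lo
  mid=-2.09959 |R|=1.10455 →lo
  mid=-2.02192 |R|=1.02216 →lo
  mid=-1.98309 |R|=0.98323 →hi
  mid=-2.00250 |R|=1.00251 →lo
  ...
  [-2.00008,-1.99992] ⇒ x*=-2.0000
Interval (-2.0000, 0).

(-2.0000,0); λ=-8 ⇒ h* = 0.2500.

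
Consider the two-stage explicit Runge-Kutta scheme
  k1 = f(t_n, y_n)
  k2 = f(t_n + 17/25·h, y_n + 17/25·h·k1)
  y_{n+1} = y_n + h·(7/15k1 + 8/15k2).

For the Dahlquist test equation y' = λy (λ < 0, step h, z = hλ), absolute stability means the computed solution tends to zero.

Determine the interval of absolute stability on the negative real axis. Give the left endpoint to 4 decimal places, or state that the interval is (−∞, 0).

(-2.7574, 0).

On y'=λy, z=hλ:
  k1=λy_n ⇒ h·k1=z·y_n;  k2=λ(1+17/25z)y_n ⇒ h·k2=z(1+17/25z)y_n
  y_{n+1}/y_n = 1 + 7/15z + 8/15z(1+17/25z) = 1 + z + 136/375z²
  ⇒ R(z) = 1 + z + 136/375z².

Need |R(x)|<1, x<0.
x=-1.44: |R|=0.3120
R=1: x+136/375x²=0 ⇒ x=−375/136=-2.7574; min R=1−1/(4·136/375)=0.3107>−1
Confirm numerically:
  x=-2.112: |R|=0.50569 <1
  x=-1.801: |R|=0.37535 <1
  x=-1.790: |R|=0.37202 <1
  x=-1.193: |R|=0.32316 <1
  x=-3.188: |R|=1.49791 >1
  x=-3.101: |R|=1.38648 >1
Interval (-2.7574, 0).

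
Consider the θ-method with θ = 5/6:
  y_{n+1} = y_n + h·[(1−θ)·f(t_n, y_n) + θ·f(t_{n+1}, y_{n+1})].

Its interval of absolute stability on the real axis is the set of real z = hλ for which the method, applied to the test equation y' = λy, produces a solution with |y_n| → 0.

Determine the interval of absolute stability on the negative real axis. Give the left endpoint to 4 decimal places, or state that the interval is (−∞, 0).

With y'=λy (z=hλ):
  y_{n+1} = y_n + z·[1/6·y_n + 5/6·y_{n+1}] ⇒ (1 − 5/6z)y_{n+1} = (1 + 1/6z)y_n
  Hence R(z) = (1 + 1/6z)/(1 − 5/6z).

Find x<0 with |R(x)|<1.
x=-1.17: |R|=0.4076
x=-2: |R|=0.2500
x=-10: |R|=0.0714
x=-100: |R|=0.1858
θ=5/6≥1/2 ⇒ |1+1/6x|<|1−5/6x| ∀x<0 ⇒ unbounded interval.

interval (−∞, 0).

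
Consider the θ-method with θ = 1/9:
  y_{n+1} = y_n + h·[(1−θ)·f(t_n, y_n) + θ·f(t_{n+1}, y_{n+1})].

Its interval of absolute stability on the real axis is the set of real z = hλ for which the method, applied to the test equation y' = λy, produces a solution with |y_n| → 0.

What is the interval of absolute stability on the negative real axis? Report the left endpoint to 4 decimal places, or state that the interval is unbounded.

With y'=λy (z=hλ):
  y_{n+1} = y_n + z·[8/9·y_n + 1/9·y_{n+1}] ⇒ (1 − 1/9z)y_{n+1} = (1 + 8/9z)y_n
  R(z) = (1 + 8/9z)/(1 − 1/9z).

Boundary: |R(x)|=1, x<0.
x=-1.77: |R|=0.4791
R=−1: 1+8/9x = −1+1/9x ⇒ -7/9x=2 ⇒ x=2/(-7/9)=-2.5714
Confirm numerically:
  x=-2.221: |R|=0.78139 <1
  x=-1.785: |R|=0.48957 <1
  x=-1.451: |R|=0.24955 <1
  x=-3.163: |R|=1.34046 >1
  x=-2.780: |R|=1.12394 >1
So |R|<1 on (-2.5714, 0).

z∈(-2.5714,0).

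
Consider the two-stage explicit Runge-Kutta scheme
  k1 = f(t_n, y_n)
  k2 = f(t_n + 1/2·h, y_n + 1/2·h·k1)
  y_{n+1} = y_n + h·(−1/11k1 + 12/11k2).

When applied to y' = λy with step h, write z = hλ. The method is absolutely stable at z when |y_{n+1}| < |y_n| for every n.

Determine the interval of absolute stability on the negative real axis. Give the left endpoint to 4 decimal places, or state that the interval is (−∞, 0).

(-1.8333, 0).

With y'=λy (z=hλ):
  k1=λy_n ⇒ h·k1=z·y_n;  k2=λ(1+1/2z)y_n ⇒ h·k2=z(1+1/2z)y_n
  y_{n+1}/y_n = 1 − 1/11z + 12/11z(1+1/2z) = 1 + z + 6/11z²
  R(z) = 1 + z + 6/11z².

Boundary: |R(x)|=1, x<0.
x=-0.46: |R|=0.6554
R=1: x+6/11x²=0 ⇒ x=−11/6=-1.8333; min R=1−1/(4·6/11)=0.5417>−1
Confirm numerically:
  x=-1.630: |R|=0.81922 <1
  x=-1.182: |R|=0.58007 <1
  x=-1.178: |R|=0.57892 <1
  x=-1.126: |R|=0.56557 <1
  x=-2.033: |R|=1.22141 >1
  x=-1.987: |R|=1.16655 >1
Interval (-1.8333, 0).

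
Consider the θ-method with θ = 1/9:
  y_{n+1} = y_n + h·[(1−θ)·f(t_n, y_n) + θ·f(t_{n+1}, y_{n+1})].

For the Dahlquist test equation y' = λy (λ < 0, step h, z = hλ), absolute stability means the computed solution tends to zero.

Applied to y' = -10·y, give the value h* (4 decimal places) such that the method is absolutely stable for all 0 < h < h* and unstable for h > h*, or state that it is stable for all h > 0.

Set f=λy, z=hλ:
  y_{n+1} = y_n + z·[8/9·y_n + 1/9·y_{n+1}] ⇒ (1 − 1/9z)y_{n+1} = (1 + 8/9z)y_n
  Hence R(z) = (1 + 8/9z)/(1 − 1/9z).

Need |R(x)|<1, x<0.
x=-1.11: |R|=0.0119
R=−1: 1+8/9x = −1+1/9x ⇒ -7/9x=2 ⇒ x=2/(-7/9)=-2.5714
Confirm numerically:
  x=-2.441: |R|=0.92020 <1
  x=-1.854: |R|=0.53731 <1
  x=-1.592: |R|=0.35272 <1
  x=-3.095: |R|=1.30302 >1
  x=-2.687: |R|=1.06922 >1
So |R|<1 on (-2.5714, 0).

(-2.5714,0); λ=-10 ⇒ h* = (18/7)/10 = 0.2571.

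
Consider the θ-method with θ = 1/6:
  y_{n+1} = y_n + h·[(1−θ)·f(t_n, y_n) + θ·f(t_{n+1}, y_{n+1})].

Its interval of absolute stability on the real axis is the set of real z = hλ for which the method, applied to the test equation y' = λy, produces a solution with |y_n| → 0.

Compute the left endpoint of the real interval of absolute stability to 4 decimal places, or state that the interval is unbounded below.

z* = -3.0000.

With y'=λy (z=hλ):
  y_{n+1} = y_n + z·[5/6·y_n + 1/6·y_{n+1}] ⇒ (1 − 1/6z)y_{n+1} = (1 + 5/6z)y_n
  Hence R(z) = (1 + 5/6z)/(1 − 1/6z).

Boundary: |R(x)|=1, x<0.
x=-1.54: |R|=0.2255
R=−1: 1+5/6x = −1+1/6x ⇒ -2/3x=2 ⇒ x=2/(-2/3)=-3.0000
Confirm numerically:
  x=-2.807: |R|=0.91234 <1
  x=-2.594: |R|=0.81103 <1
  x=-1.448: |R|=0.16649 <1
  x=-3.514: |R|=1.21610 >1
  x=-3.412: |R|=1.17510 >1
  x=-3.104: |R|=1.04569 >1
So |R|<1 on (-3.0000, 0).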